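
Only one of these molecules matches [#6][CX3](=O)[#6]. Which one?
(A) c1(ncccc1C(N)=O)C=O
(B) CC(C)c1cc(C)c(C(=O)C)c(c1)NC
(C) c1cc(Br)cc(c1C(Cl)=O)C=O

B

[#6][CX3](=O)[#6] describes a carbonyl carbon (no H) flanked by two carbons (a ketone).
(A) has a primary amide (-C(=O)NH2) but one neighbour of the carbonyl carbon is N, not C.
(B) contains an acetyl/ketone group (-C(=O)CH3), which satisfies every atom and bond constraint.
(C) has an aldehyde (-CHO) but the carbonyl carbon has H1, so it is not flanked by two carbons.
So the answer is (B).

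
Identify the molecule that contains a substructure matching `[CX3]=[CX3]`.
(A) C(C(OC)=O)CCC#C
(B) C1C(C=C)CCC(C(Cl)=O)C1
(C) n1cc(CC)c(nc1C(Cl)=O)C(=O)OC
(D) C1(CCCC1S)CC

B

[CX3]=[CX3] describes a non-aromatic C=C double bond between two sp2 carbons (an alkene).
(A) has an ethynyl group (-C#CH) but the C-C bond is a triple bond, not a double bond.
(B) contains a vinyl group (-CH=CH2), which satisfies every atom and bond constraint.
(C) has an ethyl group (-CH2CH3) but its C-C bond is a single bond between CX4 carbons, not CX3=CX3.
(D) has an ethyl group (-CH2CH3) but its C-C bond is a single bond between CX4 carbons, not CX3=CX3.
So the answer is (B).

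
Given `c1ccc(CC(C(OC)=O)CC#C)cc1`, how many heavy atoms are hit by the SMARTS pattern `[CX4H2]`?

2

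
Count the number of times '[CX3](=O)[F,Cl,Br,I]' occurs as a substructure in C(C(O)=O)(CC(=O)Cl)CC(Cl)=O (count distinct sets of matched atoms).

2

[CX3](=O)[F,Cl,Br,I] is the SMARTS for an acyl halide: a carbonyl carbon bonded to a halogen.
The molecule carries 2 separate instances of an acyl chloride (-C(=O)Cl) meeting every constraint; each maps to a distinct set of atoms, giving 2 matches.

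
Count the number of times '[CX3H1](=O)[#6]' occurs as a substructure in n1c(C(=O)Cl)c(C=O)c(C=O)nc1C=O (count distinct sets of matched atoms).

3

[CX3H1](=O)[#6] is the SMARTS for an aldehyde: an sp2 carbon with one H, double-bonded to O and single-bonded to carbon.
The molecule carries 3 separate instances of an aldehyde (-CHO) meeting every constraint; each maps to a distinct set of atoms, giving 3 matches.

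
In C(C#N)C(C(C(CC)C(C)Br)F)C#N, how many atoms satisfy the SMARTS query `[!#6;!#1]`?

Check the 14 heavy atoms by environment: 10× C → no; 1× F → match; 2× N → match; 1× Br → match.
Summing the matching environments: 1 + 2 + 1 = 4 matching atoms.

4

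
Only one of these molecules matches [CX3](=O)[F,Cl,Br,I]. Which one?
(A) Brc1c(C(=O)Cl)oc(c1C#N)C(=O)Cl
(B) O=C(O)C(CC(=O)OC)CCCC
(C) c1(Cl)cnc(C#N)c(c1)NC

A

[CX3](=O)[F,Cl,Br,I] describes a carbonyl carbon bonded to a halogen (an acyl halide).
(A) contains an acyl chloride (-C(=O)Cl), which satisfies every atom and bond constraint.
(B) has a methyl-ester group (-C(=O)OCH3) but the carbonyl is bonded to -O-C, not to a halogen.
(C) has a chloro substituent but the Cl is not on a carbonyl carbon.
So the answer is (A).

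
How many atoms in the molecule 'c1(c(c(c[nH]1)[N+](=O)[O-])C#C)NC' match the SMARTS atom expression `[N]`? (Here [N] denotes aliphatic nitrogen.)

The query [N] means: uppercase N matches aliphatic (non-aromatic) nitrogen only.
Check the 12 heavy atoms by environment: 1× n (aromatic) → no; 4× c (aromatic) → no; 1× N (charge +1) → match; 1× O (charge -1) → no; 1× O → no; 1× N → match; 3× C → no.
Summing the matching environments: 1 + 1 = 2 matching atoms.

2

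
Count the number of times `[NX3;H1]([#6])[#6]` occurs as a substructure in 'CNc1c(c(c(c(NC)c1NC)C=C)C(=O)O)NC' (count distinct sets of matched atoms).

4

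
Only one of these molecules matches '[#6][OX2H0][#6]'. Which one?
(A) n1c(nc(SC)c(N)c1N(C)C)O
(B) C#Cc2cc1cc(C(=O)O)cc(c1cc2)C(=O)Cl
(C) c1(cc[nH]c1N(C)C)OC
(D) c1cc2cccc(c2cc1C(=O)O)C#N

C

[#6][OX2H0][#6] describes an aliphatic oxygen bridging two carbons with no H on the oxygen (an ether).
(A) has a hydroxyl group (-OH) but the oxygen has H1, not H0 bridging two carbons.
(B) has a carboxylic acid group (-C(=O)OH) but the -OH oxygen has H1; the =O is OX1, not OX2.
(C) contains a methoxy ether (-OCH3), which satisfies every atom and bond constraint.
(D) has a carboxylic acid group (-C(=O)OH) but the -OH oxygen has H1; the =O is OX1, not OX2.
So the answer is (C).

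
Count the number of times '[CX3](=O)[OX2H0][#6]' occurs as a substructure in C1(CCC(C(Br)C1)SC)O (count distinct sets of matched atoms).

0

[CX3](=O)[OX2H0][#6] is the SMARTS for an ester: a carbonyl carbon bonded to an oxygen that is itself bonded to carbon (no H on that O).
No fragment in the molecule satisfies every constraint, giving 0 matches.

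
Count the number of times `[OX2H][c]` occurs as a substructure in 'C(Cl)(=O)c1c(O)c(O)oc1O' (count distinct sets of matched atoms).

3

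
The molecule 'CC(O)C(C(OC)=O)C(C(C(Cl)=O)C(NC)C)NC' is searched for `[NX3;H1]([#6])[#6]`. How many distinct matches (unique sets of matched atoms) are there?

2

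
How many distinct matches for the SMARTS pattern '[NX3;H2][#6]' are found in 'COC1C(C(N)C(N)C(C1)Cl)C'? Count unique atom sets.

2

[NX3;H2][#6] is the SMARTS for a primary amine: a trivalent nitrogen with two H attached to carbon.
The molecule carries 2 separate instances of a primary amino group (-NH2) meeting every constraint; each maps to a distinct set of atoms, giving 2 matches.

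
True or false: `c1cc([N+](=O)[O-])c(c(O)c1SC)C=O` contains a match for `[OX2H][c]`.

The pattern [OX2H][c] describes a hydroxyl oxygen attached to an aromatic carbon — a phenol.
The molecule carries a hydroxyl group (-OH), whose atoms satisfy every constraint of the query, so the pattern matches.

True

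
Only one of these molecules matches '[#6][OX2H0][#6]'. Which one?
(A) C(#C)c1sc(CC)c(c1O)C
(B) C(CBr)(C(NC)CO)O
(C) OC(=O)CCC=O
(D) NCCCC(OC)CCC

[#6][OX2H0][#6] describes an aliphatic oxygen bridging two carbons with no H on the oxygen (an ether).
(A) has a hydroxyl group (-OH) but the oxygen has H1, not H0 bridging two carbons.
(B) has a hydroxyl group (-OH) but the oxygen has H1, not H0 bridging two carbons.
(C) has a carboxylic acid group (-C(=O)OH) but the -OH oxygen has H1; the =O is OX1, not OX2.
(D) contains a methoxy ether (-OCH3), which satisfies every atom and bond constraint.
So the answer is (D).

D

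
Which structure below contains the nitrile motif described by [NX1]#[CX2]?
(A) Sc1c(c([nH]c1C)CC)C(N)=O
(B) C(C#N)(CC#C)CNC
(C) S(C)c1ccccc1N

[NX1]#[CX2] describes a nitrogen triple-bonded to a two-connected carbon (a nitrile).
(A) has a primary amide (-C(=O)NH2) but the nitrogen is NX3, not NX1.
(B) contains a nitrile (-C#N), which satisfies every atom and bond constraint.
(C) has a primary amino group (-NH2) but the nitrogen is NX3 (three connections), not NX1 triple-bonded.
So the answer is (B).

B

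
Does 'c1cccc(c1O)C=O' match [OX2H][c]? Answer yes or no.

The pattern [OX2H][c] describes a hydroxyl oxygen attached to an aromatic carbon — a phenol.
The molecule carries a hydroxyl group (-OH), whose atoms satisfy every constraint of the query, so the pattern matches.

Yes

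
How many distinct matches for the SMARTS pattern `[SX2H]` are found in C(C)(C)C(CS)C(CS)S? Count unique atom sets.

3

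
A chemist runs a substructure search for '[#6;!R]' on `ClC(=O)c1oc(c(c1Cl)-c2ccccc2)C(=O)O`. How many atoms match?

2

The query [#6;!R] means: carbon not in any ring.
Check the 18 heavy atoms by environment: 1× o (aromatic, in 5-ring) → no; 4× c (aromatic, in 5-ring) → no; 2× C (acyclic) → match; 3× O (acyclic) → no; 2× Cl (acyclic) → no; 6× c (aromatic, in 6-ring) → no.
That gives 2 matching atoms.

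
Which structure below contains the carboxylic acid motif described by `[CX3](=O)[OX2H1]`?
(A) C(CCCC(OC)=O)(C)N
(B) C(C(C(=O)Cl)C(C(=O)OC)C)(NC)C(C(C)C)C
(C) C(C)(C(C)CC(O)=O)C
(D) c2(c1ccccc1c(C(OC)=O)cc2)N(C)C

C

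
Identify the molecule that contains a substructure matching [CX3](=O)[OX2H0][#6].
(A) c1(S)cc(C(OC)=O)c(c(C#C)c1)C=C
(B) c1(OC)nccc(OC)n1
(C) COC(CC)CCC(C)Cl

[CX3](=O)[OX2H0][#6] describes a carbonyl carbon bonded to an oxygen that is itself bonded to carbon (no H on that O) (an ester).
(A) contains a methyl-ester group (-C(=O)OCH3), which satisfies every atom and bond constraint.
(B) has a methoxy ether (-OCH3) but the ether oxygen is not adjacent to a C=O carbon.
(C) has a methoxy ether (-OCH3) but the ether oxygen is not adjacent to a C=O carbon.
So the answer is (A).

A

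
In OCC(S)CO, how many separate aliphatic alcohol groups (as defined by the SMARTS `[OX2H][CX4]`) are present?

[OX2H][CX4] is the SMARTS for an aliphatic alcohol: a hydroxyl oxygen bound to an sp3 (X4) carbon.
The molecule carries 2 separate instances of a hydroxyl group (-OH) meeting every constraint; each maps to a distinct set of atoms, giving 2 matches.

2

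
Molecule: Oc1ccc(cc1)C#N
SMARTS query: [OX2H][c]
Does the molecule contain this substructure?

The pattern [OX2H][c] describes a hydroxyl oxygen attached to an aromatic carbon — a phenol.
The molecule carries a hydroxyl group (-OH), whose atoms satisfy every constraint of the query, so the pattern matches.

Yes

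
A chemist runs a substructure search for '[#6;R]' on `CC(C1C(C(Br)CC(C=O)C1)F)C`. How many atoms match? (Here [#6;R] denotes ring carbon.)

6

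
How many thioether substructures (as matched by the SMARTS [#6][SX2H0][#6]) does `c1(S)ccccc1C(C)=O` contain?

[#6][SX2H0][#6] is the SMARTS for a thioether: an aliphatic sulfur bridging two carbons with no H on the sulfur.
The molecule has a thiol (-SH), but the sulfur has H1, not H0 bridging two carbons; nothing else fits, so there are 0 matches.

0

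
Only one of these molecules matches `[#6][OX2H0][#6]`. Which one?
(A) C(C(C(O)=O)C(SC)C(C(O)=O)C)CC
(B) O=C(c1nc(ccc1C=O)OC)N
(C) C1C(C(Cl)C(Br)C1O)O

[#6][OX2H0][#6] describes an aliphatic oxygen bridging two carbons with no H on the oxygen (an ether).
(A) has a carboxylic acid group (-C(=O)OH) but the -OH oxygen has H1; the =O is OX1, not OX2.
(B) contains a methoxy ether (-OCH3), which satisfies every atom and bond constraint.
(C) has a hydroxyl group (-OH) but the oxygen has H1, not H0 bridging two carbons.
So the answer is (B).

B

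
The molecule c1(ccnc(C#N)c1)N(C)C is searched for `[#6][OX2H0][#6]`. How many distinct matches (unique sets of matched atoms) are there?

[#6][OX2H0][#6] is the SMARTS for an ether: an aliphatic oxygen bridging two carbons with no H on the oxygen.
No fragment in the molecule satisfies every constraint, giving 0 matches.

0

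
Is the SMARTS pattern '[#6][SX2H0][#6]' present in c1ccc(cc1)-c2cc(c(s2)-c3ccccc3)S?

No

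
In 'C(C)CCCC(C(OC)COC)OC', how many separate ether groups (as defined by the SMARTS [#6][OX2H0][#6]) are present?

[#6][OX2H0][#6] is the SMARTS for an ether: an aliphatic oxygen bridging two carbons with no H on the oxygen.
The molecule carries 3 separate instances of a methoxy ether (-OCH3) meeting every constraint; each maps to a distinct set of atoms, giving 3 matches.

3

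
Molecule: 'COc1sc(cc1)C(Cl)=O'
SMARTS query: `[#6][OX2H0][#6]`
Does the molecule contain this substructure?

Yes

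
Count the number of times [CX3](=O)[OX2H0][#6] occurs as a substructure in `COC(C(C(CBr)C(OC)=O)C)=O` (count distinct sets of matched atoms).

2

[CX3](=O)[OX2H0][#6] is the SMARTS for an ester: a carbonyl carbon bonded to an oxygen that is itself bonded to carbon (no H on that O).
The molecule carries 2 separate instances of a methyl-ester group (-C(=O)OCH3) meeting every constraint; each maps to a distinct set of atoms, giving 2 matches.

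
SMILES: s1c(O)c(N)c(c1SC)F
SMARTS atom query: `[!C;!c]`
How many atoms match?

5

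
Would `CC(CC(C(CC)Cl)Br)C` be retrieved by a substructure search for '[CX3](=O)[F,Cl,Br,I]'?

No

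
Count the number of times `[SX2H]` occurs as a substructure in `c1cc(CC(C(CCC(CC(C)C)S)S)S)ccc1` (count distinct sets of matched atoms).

3

[SX2H] is the SMARTS for a thiol: an aliphatic sulfur with two connections, one being H.
The molecule carries 3 separate instances of a thiol (-SH) meeting every constraint; each maps to a distinct set of atoms, giving 3 matches.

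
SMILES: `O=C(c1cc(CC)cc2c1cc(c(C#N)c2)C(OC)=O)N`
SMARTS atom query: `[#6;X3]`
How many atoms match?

12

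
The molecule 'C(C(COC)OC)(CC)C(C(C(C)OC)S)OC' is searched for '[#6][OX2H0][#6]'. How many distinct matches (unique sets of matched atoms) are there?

4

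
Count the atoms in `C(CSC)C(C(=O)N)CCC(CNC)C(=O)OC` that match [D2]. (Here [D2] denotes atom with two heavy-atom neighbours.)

8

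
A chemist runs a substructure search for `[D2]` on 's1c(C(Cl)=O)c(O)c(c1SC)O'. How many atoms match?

The query [D2] means: atom with exactly two heavy-atom neighbours.
Check the 12 heavy atoms by environment: 1× s (aromatic, D2) → match; 4× c (aromatic, D3) → no; 3× O (D1) → no; 1× C (D3) → no; 1× Cl (D1) → no; 1× S (D2) → match; 1× C (D1) → no.
Summing the matching environments: 1 + 1 = 2 matching atoms.

2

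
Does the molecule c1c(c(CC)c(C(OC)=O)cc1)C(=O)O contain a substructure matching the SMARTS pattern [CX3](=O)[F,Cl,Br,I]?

No

The pattern [CX3](=O)[F,Cl,Br,I] describes a carbonyl carbon bonded to a halogen — an acyl halide.
The closest candidate here is a methyl-ester group (-C(=O)OCH3), but the carbonyl is bonded to -O-C, not to a halogen. No other fragment satisfies the full query, so there is no match.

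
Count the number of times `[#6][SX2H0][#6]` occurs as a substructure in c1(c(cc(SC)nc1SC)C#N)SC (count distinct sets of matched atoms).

3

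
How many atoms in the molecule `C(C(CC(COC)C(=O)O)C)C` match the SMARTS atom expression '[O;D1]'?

Check the 12 heavy atoms by environment: 3× C (D2) → no; 3× C (D3) → no; 3× C (D1) → no; 1× O (D2) → no; 2× O (D1) → match.
That gives 2 matching atoms.

2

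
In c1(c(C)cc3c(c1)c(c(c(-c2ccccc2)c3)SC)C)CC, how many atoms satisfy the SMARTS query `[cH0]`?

8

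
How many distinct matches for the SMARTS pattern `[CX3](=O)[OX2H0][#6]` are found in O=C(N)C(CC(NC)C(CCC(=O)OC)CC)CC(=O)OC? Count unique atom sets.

2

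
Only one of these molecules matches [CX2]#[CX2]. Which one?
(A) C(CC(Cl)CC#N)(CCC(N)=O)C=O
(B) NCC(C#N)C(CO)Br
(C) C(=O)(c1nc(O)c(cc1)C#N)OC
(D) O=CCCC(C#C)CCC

[CX2]#[CX2] describes a carbon-carbon triple bond (an alkyne).
(A) has a nitrile (-C#N) but the triple bond is C#N, not C#C.
(B) has a nitrile (-C#N) but the triple bond is C#N, not C#C.
(C) has a nitrile (-C#N) but the triple bond is C#N, not C#C.
(D) contains an ethynyl group (-C#CH), which satisfies every atom and bond constraint.
So the answer is (D).

D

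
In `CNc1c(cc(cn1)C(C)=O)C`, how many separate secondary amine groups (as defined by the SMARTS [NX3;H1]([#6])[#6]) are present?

[NX3;H1]([#6])[#6] is the SMARTS for a secondary amine: a trivalent nitrogen with one H, bonded to two carbons.
Exactly one fragment in the molecule meets all constraints, giving 1 match.

1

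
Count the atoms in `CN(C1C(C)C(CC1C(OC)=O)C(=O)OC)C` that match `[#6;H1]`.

The query [#6;H1] means: any carbon bearing exactly one hydrogen.
Check the 17 heavy atoms by environment: 4× C (H1) → match; 1× C (H2) → no; 5× C (H3) → no; 2× C (H0) → no; 4× O (H0) → no; 1× N (H0) → no.
That gives 4 matching atoms.

4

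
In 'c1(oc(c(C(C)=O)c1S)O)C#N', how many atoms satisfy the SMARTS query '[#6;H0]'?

The query [#6;H0] means: any carbon with no attached hydrogen.
Check the 12 heavy atoms by environment: 1× o (aromatic, H0) → no; 4× c (aromatic, H0) → match; 2× C (H0) → match; 1× O (H0) → no; 1× C (H3) → no; 1× N (H0) → no; 1× O (H1) → no; 1× S (H1) → no.
Summing the matching environments: 4 + 2 = 6 matching atoms.

6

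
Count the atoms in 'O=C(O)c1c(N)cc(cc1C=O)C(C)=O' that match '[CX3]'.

3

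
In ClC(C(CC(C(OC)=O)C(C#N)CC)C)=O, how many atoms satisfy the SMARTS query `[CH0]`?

Check the 16 heavy atoms by environment: 3× C (H3) → no; 3× C (H1) → no; 2× C (H2) → no; 3× C (H0) → match; 3× O (H0) → no; 1× Cl (H0) → no; 1× N (H0) → no.
That gives 3 matching atoms.

3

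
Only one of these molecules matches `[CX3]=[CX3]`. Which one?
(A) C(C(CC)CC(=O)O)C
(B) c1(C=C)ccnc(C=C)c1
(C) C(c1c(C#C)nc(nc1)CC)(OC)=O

[CX3]=[CX3] describes a non-aromatic C=C double bond between two sp2 carbons (an alkene).
(A) has an ethyl group (-CH2CH3) but its C-C bond is a single bond between CX4 carbons, not CX3=CX3.
(B) contains a vinyl group (-CH=CH2), which satisfies every atom and bond constraint.
(C) has an ethyl group (-CH2CH3) but its C-C bond is a single bond between CX4 carbons, not CX3=CX3.
So the answer is (B).

B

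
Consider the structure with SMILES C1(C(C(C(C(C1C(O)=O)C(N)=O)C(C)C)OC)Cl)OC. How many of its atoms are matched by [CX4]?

The query [CX4] means: C with X4: aliphatic carbon with exactly 4 total connections (bonds + H).
Check the 20 heavy atoms by environment: 11× C (X4) → match; 1× Cl (X1) → no; 2× C (X3) → no; 2× O (X1) → no; 3× O (X2) → no; 1× N (X3) → no.
That gives 11 matching atoms.

11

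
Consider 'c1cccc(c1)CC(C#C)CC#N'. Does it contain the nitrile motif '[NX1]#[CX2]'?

Yes

The pattern [NX1]#[CX2] describes a nitrogen triple-bonded to a two-connected carbon — a nitrile.
The molecule carries a nitrile (-C#N), whose atoms satisfy every constraint of the query, so the pattern matches.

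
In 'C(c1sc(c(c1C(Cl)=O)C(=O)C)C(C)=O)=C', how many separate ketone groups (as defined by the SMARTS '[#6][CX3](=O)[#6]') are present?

[#6][CX3](=O)[#6] is the SMARTS for a ketone: a carbonyl carbon (no H) flanked by two carbons.
The molecule carries 2 separate instances of an acetyl/ketone group (-C(=O)CH3) meeting every constraint; each maps to a distinct set of atoms, giving 2 matches.

2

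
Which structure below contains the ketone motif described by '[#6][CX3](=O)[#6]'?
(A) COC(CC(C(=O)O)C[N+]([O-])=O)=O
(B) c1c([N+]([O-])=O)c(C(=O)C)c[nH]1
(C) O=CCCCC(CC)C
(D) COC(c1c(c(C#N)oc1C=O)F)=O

B

[#6][CX3](=O)[#6] describes a carbonyl carbon (no H) flanked by two carbons (a ketone).
(A) has a methyl-ester group (-C(=O)OCH3) but one neighbour of the carbonyl carbon is O, not C.
(B) contains an acetyl/ketone group (-C(=O)CH3), which satisfies every atom and bond constraint.
(C) has an aldehyde (-CHO) but the carbonyl carbon has H1, so it is not flanked by two carbons.
(D) has a methyl-ester group (-C(=O)OCH3) but one neighbour of the carbonyl carbon is O, not C.
So the answer is (B).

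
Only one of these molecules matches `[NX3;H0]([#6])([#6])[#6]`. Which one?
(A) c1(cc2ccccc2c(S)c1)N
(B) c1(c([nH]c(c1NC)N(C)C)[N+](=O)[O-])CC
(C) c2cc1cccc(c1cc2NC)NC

B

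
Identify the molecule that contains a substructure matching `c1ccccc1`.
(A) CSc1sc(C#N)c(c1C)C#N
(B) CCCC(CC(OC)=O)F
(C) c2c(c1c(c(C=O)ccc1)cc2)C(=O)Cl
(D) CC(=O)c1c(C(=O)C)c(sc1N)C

c1ccccc1 describes six aromatic carbons in a ring (a benzene ring).
(A) has a methyl group (-CH3) but no six-membered all-carbon aromatic ring is present.
(B) has a methyl group (-CH3) but no six-membered all-carbon aromatic ring is present.
(C) contains the required atom environment, so the pattern matches.
(D) has a methyl group (-CH3) but no six-membered all-carbon aromatic ring is present.
So the answer is (C).

C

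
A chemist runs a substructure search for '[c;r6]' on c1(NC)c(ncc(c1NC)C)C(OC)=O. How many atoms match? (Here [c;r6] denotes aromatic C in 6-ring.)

Check the 15 heavy atoms by environment: 1× n (aromatic, in 6-ring) → no; 5× c (aromatic, in 6-ring) → match; 5× C (acyclic) → no; 2× N (acyclic) → no; 2× O (acyclic) → no.
That gives 5 matching atoms.

5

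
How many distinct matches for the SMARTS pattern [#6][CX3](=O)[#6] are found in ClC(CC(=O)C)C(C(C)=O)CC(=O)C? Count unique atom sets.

3

[#6][CX3](=O)[#6] is the SMARTS for a ketone: a carbonyl carbon (no H) flanked by two carbons.
The molecule carries 3 separate instances of an acetyl/ketone group (-C(=O)CH3) meeting every constraint; each maps to a distinct set of atoms, giving 3 matches.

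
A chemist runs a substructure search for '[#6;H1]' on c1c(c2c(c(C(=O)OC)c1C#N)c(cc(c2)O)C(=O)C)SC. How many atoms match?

The query [#6;H1] means: any carbon bearing exactly one hydrogen.
Check the 22 heavy atoms by environment: 7× c (aromatic, H0) → no; 3× c (aromatic, H1) → match; 1× S (H0) → no; 3× C (H3) → no; 3× C (H0) → no; 3× O (H0) → no; 1× O (H1) → no; 1× N (H0) → no.
That gives 3 matching atoms.

3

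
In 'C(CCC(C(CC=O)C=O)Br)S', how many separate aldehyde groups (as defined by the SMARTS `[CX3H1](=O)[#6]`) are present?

[CX3H1](=O)[#6] is the SMARTS for an aldehyde: an sp2 carbon with one H, double-bonded to O and single-bonded to carbon.
The molecule carries 2 separate instances of an aldehyde (-CHO) meeting every constraint; each maps to a distinct set of atoms, giving 2 matches.

2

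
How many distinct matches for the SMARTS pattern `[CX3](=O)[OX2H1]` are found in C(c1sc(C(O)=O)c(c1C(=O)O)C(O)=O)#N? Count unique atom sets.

[CX3](=O)[OX2H1] is the SMARTS for a carboxylic acid: an sp2 carbon double-bonded to O and single-bonded to an -OH oxygen.
The molecule carries 3 separate instances of a carboxylic acid group (-C(=O)OH) meeting every constraint; each maps to a distinct set of atoms, giving 3 matches.

3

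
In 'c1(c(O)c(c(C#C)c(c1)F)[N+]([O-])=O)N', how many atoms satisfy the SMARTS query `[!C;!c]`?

Check the 14 heavy atoms by environment: 6× c (aromatic) → no; 2× O → match; 1× N → match; 1× N (charge +1) → match; 1× O (charge -1) → match; 2× C → no; 1× F → match.
Summing the matching environments: 2 + 1 + 1 + 1 + 1 = 6 matching atoms.

6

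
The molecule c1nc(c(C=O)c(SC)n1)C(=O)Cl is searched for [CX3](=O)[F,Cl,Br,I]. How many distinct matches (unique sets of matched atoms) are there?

1

[CX3](=O)[F,Cl,Br,I] is the SMARTS for an acyl halide: a carbonyl carbon bonded to a halogen.
Exactly one fragment in the molecule meets all constraints, giving 1 match.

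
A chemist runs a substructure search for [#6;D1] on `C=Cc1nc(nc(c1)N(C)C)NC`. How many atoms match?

4

The query [#6;D1] means: carbon bonded to exactly one heavy atom.
Check the 13 heavy atoms by environment: 2× n (aromatic, D2) → no; 3× c (aromatic, D3) → no; 1× c (aromatic, D2) → no; 1× N (D3) → no; 4× C (D1) → match; 1× C (D2) → no; 1× N (D2) → no.
That gives 4 matching atoms.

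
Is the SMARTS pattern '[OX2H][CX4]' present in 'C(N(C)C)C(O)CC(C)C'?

Yes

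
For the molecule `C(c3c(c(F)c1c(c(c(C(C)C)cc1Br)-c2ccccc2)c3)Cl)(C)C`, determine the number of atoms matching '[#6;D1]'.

4

The query [#6;D1] means: carbon bonded to exactly one heavy atom.
Check the 25 heavy atoms by environment: 9× c (aromatic, D3) → no; 7× c (aromatic, D2) → no; 1× Cl (D1) → no; 2× C (D3) → no; 4× C (D1) → match; 1× F (D1) → no; 1× Br (D1) → no.
That gives 4 matching atoms.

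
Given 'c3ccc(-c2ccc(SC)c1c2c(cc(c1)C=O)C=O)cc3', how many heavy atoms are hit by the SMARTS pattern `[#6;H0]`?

7

Check the 22 heavy atoms by environment: 7× c (aromatic, H0) → match; 9× c (aromatic, H1) → no; 2× C (H1) → no; 2× O (H0) → no; 1× S (H0) → no; 1× C (H3) → no.
That gives 7 matching atoms.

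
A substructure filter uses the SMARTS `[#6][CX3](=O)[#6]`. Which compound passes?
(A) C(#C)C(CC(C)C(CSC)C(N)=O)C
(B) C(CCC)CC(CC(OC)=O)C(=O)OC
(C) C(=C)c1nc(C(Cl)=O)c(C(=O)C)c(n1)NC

C

[#6][CX3](=O)[#6] describes a carbonyl carbon (no H) flanked by two carbons (a ketone).
(A) has a primary amide (-C(=O)NH2) but one neighbour of the carbonyl carbon is N, not C.
(B) has a methyl-ester group (-C(=O)OCH3) but one neighbour of the carbonyl carbon is O, not C.
(C) contains an acetyl/ketone group (-C(=O)CH3), which satisfies every atom and bond constraint.
So the answer is (C).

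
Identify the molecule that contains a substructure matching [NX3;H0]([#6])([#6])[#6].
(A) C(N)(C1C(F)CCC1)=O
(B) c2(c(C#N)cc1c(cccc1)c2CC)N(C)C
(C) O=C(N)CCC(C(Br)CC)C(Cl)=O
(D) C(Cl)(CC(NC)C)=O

B

[NX3;H0]([#6])([#6])[#6] describes a trivalent nitrogen with no H, bonded to three carbons (a tertiary amine).
(A) has a primary amide (-C(=O)NH2) but the amide nitrogen has H2 and only one carbon neighbour.
(B) contains a dimethylamino group (-N(CH3)2), which satisfies every atom and bond constraint.
(C) has a primary amide (-C(=O)NH2) but the amide nitrogen has H2 and only one carbon neighbour.
(D) has an N-methylamino group (-NHCH3) but the nitrogen still has one H (H1), not H0.
So the answer is (B).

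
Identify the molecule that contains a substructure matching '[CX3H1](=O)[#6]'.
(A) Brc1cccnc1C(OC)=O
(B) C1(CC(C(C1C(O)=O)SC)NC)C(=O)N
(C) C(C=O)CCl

[CX3H1](=O)[#6] describes an sp2 carbon with one H, double-bonded to O and single-bonded to carbon (an aldehyde).
(A) has a methyl-ester group (-C(=O)OCH3) but the carbonyl carbon has H0, not H1.
(B) has a carboxylic acid group (-C(=O)OH) but the carbonyl carbon has H0 and is bonded to O, not H1.
(C) contains an aldehyde (-CHO), which satisfies every atom and bond constraint.
So the answer is (C).

C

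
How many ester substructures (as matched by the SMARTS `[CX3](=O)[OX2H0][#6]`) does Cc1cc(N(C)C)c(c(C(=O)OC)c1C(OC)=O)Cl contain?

2

[CX3](=O)[OX2H0][#6] is the SMARTS for an ester: a carbonyl carbon bonded to an oxygen that is itself bonded to carbon (no H on that O).
The molecule carries 2 separate instances of a methyl-ester group (-C(=O)OCH3) meeting every constraint; each maps to a distinct set of atoms, giving 2 matches.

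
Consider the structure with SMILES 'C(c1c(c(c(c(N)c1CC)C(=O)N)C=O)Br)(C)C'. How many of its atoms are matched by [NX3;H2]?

2

The query [NX3;H2] means: aliphatic N with 3 total connections, two of them H — an -NH2 nitrogen (amine or amide).
Check the 18 heavy atoms by environment: 6× c (aromatic, H0, X3) → no; 1× C (H2, X4) → no; 3× C (H3, X4) → no; 1× C (H1, X4) → no; 1× C (H0, X3) → no; 2× O (H0, X1) → no; 2× N (H2, X3) → match; 1× C (H1, X3) → no; 1× Br (H0, X1) → no.
That gives 2 matching atoms.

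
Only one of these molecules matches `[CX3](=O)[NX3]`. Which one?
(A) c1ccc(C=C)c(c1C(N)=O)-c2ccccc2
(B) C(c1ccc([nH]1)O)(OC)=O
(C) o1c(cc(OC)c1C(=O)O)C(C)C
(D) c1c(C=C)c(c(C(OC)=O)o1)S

A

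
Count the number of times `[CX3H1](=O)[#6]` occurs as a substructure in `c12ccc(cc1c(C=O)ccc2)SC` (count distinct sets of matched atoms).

[CX3H1](=O)[#6] is the SMARTS for an aldehyde: an sp2 carbon with one H, double-bonded to O and single-bonded to carbon.
Exactly one fragment in the molecule meets all constraints, giving 1 match.

1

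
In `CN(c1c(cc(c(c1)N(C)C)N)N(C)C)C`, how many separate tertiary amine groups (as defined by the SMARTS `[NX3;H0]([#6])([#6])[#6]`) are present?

[NX3;H0]([#6])([#6])[#6] is the SMARTS for a tertiary amine: a trivalent nitrogen with no H, bonded to three carbons.
The molecule carries 3 separate instances of a dimethylamino group (-N(CH3)2) meeting every constraint; each maps to a distinct set of atoms, giving 3 matches.

3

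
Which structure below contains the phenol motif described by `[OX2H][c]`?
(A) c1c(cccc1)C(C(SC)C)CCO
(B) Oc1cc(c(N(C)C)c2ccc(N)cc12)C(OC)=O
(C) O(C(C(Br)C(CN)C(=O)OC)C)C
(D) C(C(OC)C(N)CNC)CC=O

[OX2H][c] describes a hydroxyl oxygen attached to an aromatic carbon (a phenol).
(A) has a hydroxyl group (-OH) but the -OH is on an aliphatic carbon, not an aromatic c.
(B) contains a hydroxyl group (-OH), which satisfies every atom and bond constraint.
(C) has a methoxy ether (-OCH3) but the oxygen has H0, not H1.
(D) has a methoxy ether (-OCH3) but the oxygen has H0, not H1.
So the answer is (B).

B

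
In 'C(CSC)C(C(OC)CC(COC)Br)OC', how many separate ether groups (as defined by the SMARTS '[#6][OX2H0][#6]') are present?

3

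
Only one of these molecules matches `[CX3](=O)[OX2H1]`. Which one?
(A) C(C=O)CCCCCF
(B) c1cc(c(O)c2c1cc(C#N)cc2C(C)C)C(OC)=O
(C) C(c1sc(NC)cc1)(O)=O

[CX3](=O)[OX2H1] describes an sp2 carbon double-bonded to O and single-bonded to an -OH oxygen (a carboxylic acid).
(A) has an aldehyde (-CHO) but there is no singly-bonded oxygen on the carbonyl carbon.
(B) has a methyl-ester group (-C(=O)OCH3) but the singly-bonded O has no H (OX2H0, not OX2H1).
(C) contains a carboxylic acid group (-C(=O)OH), which satisfies every atom and bond constraint.
So the answer is (C).

C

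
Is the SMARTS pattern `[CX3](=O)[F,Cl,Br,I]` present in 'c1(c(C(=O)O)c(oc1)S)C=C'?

No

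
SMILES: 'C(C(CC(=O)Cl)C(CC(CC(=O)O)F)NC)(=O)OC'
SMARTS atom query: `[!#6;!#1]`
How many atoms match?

The query [!#6;!#1] means: not carbon and not hydrogen — any heteroatom.
Check the 19 heavy atoms by environment: 11× C → no; 1× N → match; 5× O → match; 1× Cl → match; 1× F → match.
Summing the matching environments: 1 + 5 + 1 + 1 = 8 matching atoms.

8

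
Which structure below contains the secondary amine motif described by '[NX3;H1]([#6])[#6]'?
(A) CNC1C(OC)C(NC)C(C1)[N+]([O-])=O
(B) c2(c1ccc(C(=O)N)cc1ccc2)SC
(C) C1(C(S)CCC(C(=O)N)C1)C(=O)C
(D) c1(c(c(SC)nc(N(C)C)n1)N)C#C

A

[NX3;H1]([#6])[#6] describes a trivalent nitrogen with one H, bonded to two carbons (a secondary amine).
(A) contains an N-methylamino group (-NHCH3), which satisfies every atom and bond constraint.
(B) has a primary amide (-C(=O)NH2) but the -C(=O)NH2 nitrogen has H2, not H1.
(C) has a primary amide (-C(=O)NH2) but the -C(=O)NH2 nitrogen has H2, not H1.
(D) has a primary amino group (-NH2) but the nitrogen has H2 and only one carbon neighbour.
So the answer is (A).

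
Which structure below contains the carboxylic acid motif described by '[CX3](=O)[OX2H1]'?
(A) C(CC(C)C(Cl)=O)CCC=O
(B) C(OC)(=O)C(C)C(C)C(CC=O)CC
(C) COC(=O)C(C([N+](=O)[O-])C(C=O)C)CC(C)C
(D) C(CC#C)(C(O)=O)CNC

D

[CX3](=O)[OX2H1] describes an sp2 carbon double-bonded to O and single-bonded to an -OH oxygen (a carboxylic acid).
(A) has an acyl chloride (-C(=O)Cl) but the carbonyl is bonded to Cl, not to an -OH oxygen.
(B) has an aldehyde (-CHO) but there is no singly-bonded oxygen on the carbonyl carbon.
(C) has a methyl-ester group (-C(=O)OCH3) but the singly-bonded O has no H (OX2H0, not OX2H1).
(D) contains a carboxylic acid group (-C(=O)OH), which satisfies every atom and bond constraint.
So the answer is (D).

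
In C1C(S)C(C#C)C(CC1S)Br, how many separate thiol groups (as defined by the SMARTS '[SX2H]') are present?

2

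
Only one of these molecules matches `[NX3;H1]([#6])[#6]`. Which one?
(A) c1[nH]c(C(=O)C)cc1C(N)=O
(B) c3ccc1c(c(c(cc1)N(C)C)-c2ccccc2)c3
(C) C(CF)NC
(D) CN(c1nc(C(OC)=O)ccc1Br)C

[NX3;H1]([#6])[#6] describes a trivalent nitrogen with one H, bonded to two carbons (a secondary amine).
(A) has a primary amide (-C(=O)NH2) but the -C(=O)NH2 nitrogen has H2, not H1.
(B) has a dimethylamino group (-N(CH3)2) but the nitrogen has H0, not H1.
(C) contains an N-methylamino group (-NHCH3), which satisfies every atom and bond constraint.
(D) has a dimethylamino group (-N(CH3)2) but the nitrogen has H0, not H1.
So the answer is (C).

C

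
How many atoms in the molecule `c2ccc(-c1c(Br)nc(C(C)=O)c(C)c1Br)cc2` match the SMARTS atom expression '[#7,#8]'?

2

The query [#7,#8] means: nitrogen or oxygen (comma = OR).
Check the 18 heavy atoms by environment: 1× n (aromatic) → match; 11× c (aromatic) → no; 3× C → no; 2× Br → no; 1× O → match.
Summing the matching environments: 1 + 1 = 2 matching atoms.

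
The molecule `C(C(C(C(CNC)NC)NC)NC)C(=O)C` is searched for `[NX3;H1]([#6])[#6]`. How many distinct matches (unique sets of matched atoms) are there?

4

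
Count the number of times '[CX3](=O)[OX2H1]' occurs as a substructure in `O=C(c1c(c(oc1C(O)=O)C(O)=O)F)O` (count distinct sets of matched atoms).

3

[CX3](=O)[OX2H1] is the SMARTS for a carboxylic acid: an sp2 carbon double-bonded to O and single-bonded to an -OH oxygen.
The molecule carries 3 separate instances of a carboxylic acid group (-C(=O)OH) meeting every constraint; each maps to a distinct set of atoms, giving 3 matches.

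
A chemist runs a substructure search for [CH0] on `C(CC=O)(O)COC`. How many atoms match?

The query [CH0] means: aliphatic carbon with no attached hydrogen.
Check the 8 heavy atoms by environment: 2× C (H2) → no; 2× C (H1) → no; 2× O (H0) → no; 1× C (H3) → no; 1× O (H1) → no.
No environment satisfies the query, so 0 matching atoms.

0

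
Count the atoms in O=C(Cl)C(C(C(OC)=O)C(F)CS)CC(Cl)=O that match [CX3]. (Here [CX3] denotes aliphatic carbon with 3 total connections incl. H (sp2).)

3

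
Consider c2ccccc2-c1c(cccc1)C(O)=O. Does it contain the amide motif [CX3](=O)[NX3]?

The pattern [CX3](=O)[NX3] describes a carbonyl carbon bonded to a trivalent nitrogen — an amide.
The closest candidate here is a carboxylic acid group (-C(=O)OH), but the carbonyl is bonded to O, not to an NX3 nitrogen. No other fragment satisfies the full query, so there is no match.

No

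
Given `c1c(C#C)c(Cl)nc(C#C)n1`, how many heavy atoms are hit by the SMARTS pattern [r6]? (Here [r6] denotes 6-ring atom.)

6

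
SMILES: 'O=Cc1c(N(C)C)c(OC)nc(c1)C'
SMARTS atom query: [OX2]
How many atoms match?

Check the 14 heavy atoms by environment: 1× n (aromatic, X2) → no; 5× c (aromatic, X3) → no; 1× N (X3) → no; 4× C (X4) → no; 1× O (X2) → match; 1× C (X3) → no; 1× O (X1) → no.
That gives 1 matching atom.

1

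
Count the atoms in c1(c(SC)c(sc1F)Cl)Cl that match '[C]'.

Check the 10 heavy atoms by environment: 1× s (aromatic) → no; 4× c (aromatic) → no; 2× Cl → no; 1× F → no; 1× S → no; 1× C → match.
That gives 1 matching atom.

1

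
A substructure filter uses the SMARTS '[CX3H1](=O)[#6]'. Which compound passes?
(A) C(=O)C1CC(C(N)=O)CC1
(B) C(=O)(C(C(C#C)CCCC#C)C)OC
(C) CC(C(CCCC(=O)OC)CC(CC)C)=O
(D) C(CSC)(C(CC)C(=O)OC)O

A

[CX3H1](=O)[#6] describes an sp2 carbon with one H, double-bonded to O and single-bonded to carbon (an aldehyde).
(A) contains an aldehyde (-CHO), which satisfies every atom and bond constraint.
(B) has a methyl-ester group (-C(=O)OCH3) but the carbonyl carbon has H0, not H1.
(C) has an acetyl/ketone group (-C(=O)CH3) but the carbonyl carbon has H0 (two carbon neighbours), not H1.
(D) has a methyl-ester group (-C(=O)OCH3) but the carbonyl carbon has H0, not H1.
So the answer is (A).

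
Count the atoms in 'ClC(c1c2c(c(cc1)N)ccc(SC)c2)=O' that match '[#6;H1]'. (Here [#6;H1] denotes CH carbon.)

Check the 16 heavy atoms by environment: 5× c (aromatic, H0) → no; 5× c (aromatic, H1) → match; 1× C (H0) → no; 1× O (H0) → no; 1× Cl (H0) → no; 1× S (H0) → no; 1× C (H3) → no; 1× N (H2) → no.
That gives 5 matching atoms.

5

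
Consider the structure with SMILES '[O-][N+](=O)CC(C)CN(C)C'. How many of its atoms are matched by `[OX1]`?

The query [OX1] means: aliphatic oxygen with one total connection — typically a carbonyl =O or an oxide.
Check the 10 heavy atoms by environment: 6× C (X4) → no; 1× N (charge +1, X3) → no; 1× O (charge -1, X1) → match; 1× O (X1) → match; 1× N (X3) → no.
Summing the matching environments: 1 + 1 = 2 matching atoms.

2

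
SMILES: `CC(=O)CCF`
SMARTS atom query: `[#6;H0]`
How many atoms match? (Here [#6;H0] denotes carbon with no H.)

1

The query [#6;H0] means: any carbon with no attached hydrogen.
Check the 6 heavy atoms by environment: 2× C (H2) → no; 1× F (H0) → no; 1× C (H0) → match; 1× O (H0) → no; 1× C (H3) → no.
That gives 1 matching atom.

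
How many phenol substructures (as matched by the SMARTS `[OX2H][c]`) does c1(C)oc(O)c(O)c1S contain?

2

[OX2H][c] is the SMARTS for a phenol: a hydroxyl oxygen attached to an aromatic carbon.
The molecule carries 2 separate instances of a hydroxyl group (-OH) meeting every constraint; each maps to a distinct set of atoms, giving 2 matches.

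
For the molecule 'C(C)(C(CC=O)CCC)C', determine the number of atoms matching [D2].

The query [D2] means: atom with exactly two heavy-atom neighbours.
Check the 10 heavy atoms by environment: 4× C (D2) → match; 2× C (D3) → no; 3× C (D1) → no; 1× O (D1) → no.
That gives 4 matching atoms.

4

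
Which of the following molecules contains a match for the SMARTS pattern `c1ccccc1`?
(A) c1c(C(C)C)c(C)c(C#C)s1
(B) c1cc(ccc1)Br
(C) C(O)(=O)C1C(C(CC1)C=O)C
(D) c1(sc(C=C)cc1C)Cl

c1ccccc1 describes six aromatic carbons in a ring (a benzene ring).
(A) has a methyl group (-CH3) but no six-membered all-carbon aromatic ring is present.
(B) contains the required atom environment, so the pattern matches.
(C) has a methyl group (-CH3) but no six-membered all-carbon aromatic ring is present.
(D) has a methyl group (-CH3) but no six-membered all-carbon aromatic ring is present.
So the answer is (B).

B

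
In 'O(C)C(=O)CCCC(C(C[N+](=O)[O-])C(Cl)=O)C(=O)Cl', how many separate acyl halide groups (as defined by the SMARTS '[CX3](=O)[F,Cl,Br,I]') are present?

[CX3](=O)[F,Cl,Br,I] is the SMARTS for an acyl halide: a carbonyl carbon bonded to a halogen.
The molecule carries 2 separate instances of an acyl chloride (-C(=O)Cl) meeting every constraint; each maps to a distinct set of atoms, giving 2 matches.

2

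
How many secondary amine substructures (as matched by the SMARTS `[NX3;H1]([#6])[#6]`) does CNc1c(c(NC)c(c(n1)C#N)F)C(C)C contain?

[NX3;H1]([#6])[#6] is the SMARTS for a secondary amine: a trivalent nitrogen with one H, bonded to two carbons.
The molecule carries 2 separate instances of an N-methylamino group (-NHCH3) meeting every constraint; each maps to a distinct set of atoms, giving 2 matches.

2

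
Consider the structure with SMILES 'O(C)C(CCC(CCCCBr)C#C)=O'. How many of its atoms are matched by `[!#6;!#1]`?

3

The query [!#6;!#1] means: not carbon and not hydrogen — any heteroatom.
Check the 14 heavy atoms by environment: 11× C → no; 2× O → match; 1× Br → match.
Summing the matching environments: 2 + 1 = 3 matching atoms.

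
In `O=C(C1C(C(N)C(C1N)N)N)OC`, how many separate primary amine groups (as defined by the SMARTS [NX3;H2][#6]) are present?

[NX3;H2][#6] is the SMARTS for a primary amine: a trivalent nitrogen with two H attached to carbon.
The molecule carries 4 separate instances of a primary amino group (-NH2) meeting every constraint; each maps to a distinct set of atoms, giving 4 matches.

4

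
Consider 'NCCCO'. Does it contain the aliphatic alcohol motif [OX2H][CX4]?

Yes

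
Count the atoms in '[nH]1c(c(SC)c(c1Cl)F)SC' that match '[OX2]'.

0

The query [OX2] means: aliphatic oxygen with two total connections — ether, hydroxyl, or ester single-bond O.
Check the 11 heavy atoms by environment: 1× n (aromatic, X3) → no; 4× c (aromatic, X3) → no; 1× F (X1) → no; 2× S (X2) → no; 2× C (X4) → no; 1× Cl (X1) → no.
No environment satisfies the query, so 0 matching atoms.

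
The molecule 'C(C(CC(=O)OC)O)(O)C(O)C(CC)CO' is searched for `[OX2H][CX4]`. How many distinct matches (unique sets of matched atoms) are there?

4

[OX2H][CX4] is the SMARTS for an aliphatic alcohol: a hydroxyl oxygen bound to an sp3 (X4) carbon.
The molecule carries 4 separate instances of a hydroxyl group (-OH) meeting every constraint; each maps to a distinct set of atoms, giving 4 matches.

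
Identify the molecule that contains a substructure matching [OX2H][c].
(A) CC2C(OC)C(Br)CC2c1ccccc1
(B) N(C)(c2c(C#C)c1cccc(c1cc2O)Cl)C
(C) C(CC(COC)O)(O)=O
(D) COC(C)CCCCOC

[OX2H][c] describes a hydroxyl oxygen attached to an aromatic carbon (a phenol).
(A) has a methoxy ether (-OCH3) but the oxygen has H0, not H1.
(B) contains a hydroxyl group (-OH), which satisfies every atom and bond constraint.
(C) has a hydroxyl group (-OH) but the -OH is on an aliphatic carbon, not an aromatic c.
(D) has a methoxy ether (-OCH3) but the oxygen has H0, not H1.
So the answer is (B).

B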